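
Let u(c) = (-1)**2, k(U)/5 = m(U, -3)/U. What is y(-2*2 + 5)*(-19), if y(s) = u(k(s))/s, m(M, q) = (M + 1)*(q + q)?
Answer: -19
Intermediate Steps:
m(M, q) = 2*q*(1 + M) (m(M, q) = (1 + M)*(2*q) = 2*q*(1 + M))
k(U) = 5*(-6 - 6*U)/U (k(U) = 5*((2*(-3)*(1 + U))/U) = 5*((-6 - 6*U)/U) = 5*(-6 - 6*U)/U)
u(c) = 1
y(s) = 1/s
y(-2*2 + 5)*(-19) = -19/(-2*2 + 5) = -19/(-4 + 5) = -19/1 = 1*(-19) = -19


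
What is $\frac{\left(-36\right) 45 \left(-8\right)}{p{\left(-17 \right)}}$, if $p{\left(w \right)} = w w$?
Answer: $\frac{12960}{289} \approx 44.844$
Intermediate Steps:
$p{\left(w \right)} = w^{2}$
$\frac{\left(-36\right) 45 \left(-8\right)}{p{\left(-17 \right)}} = \frac{\left(-36\right) 45 \left(-8\right)}{\left(-17\right)^{2}} = \frac{\left(-1620\right) \left(-8\right)}{289} = 12960 \cdot \frac{1}{289} = \frac{12960}{289}$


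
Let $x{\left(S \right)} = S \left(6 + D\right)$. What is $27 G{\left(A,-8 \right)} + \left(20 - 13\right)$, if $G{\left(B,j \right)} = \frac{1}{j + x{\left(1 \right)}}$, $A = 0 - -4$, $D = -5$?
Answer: $\frac{22}{7} \approx 3.1429$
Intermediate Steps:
$x{\left(S \right)} = S$ ($x{\left(S \right)} = S \left(6 - 5\right) = S 1 = S$)
$A = 4$ ($A = 0 + 4 = 4$)
$G{\left(B,j \right)} = \frac{1}{1 + j}$ ($G{\left(B,j \right)} = \frac{1}{j + 1} = \frac{1}{1 + j}$)
$27 G{\left(A,-8 \right)} + \left(20 - 13\right) = \frac{27}{1 - 8} + \left(20 - 13\right) = \frac{27}{-7} + \left(20 - 13\right) = 27 \left(- \frac{1}{7}\right) + 7 = - \frac{27}{7} + 7 = \frac{22}{7}$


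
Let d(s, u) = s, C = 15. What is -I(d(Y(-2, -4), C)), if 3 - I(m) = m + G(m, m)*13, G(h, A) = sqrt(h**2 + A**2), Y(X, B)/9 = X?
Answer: -21 + 234*sqrt(2) ≈ 309.93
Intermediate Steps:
Y(X, B) = 9*X
G(h, A) = sqrt(A**2 + h**2)
I(m) = 3 - m - 13*sqrt(2)*sqrt(m**2) (I(m) = 3 - (m + sqrt(m**2 + m**2)*13) = 3 - (m + sqrt(2*m**2)*13) = 3 - (m + (sqrt(2)*sqrt(m**2))*13) = 3 - (m + 13*sqrt(2)*sqrt(m**2)) = 3 + (-m - 13*sqrt(2)*sqrt(m**2)) = 3 - m - 13*sqrt(2)*sqrt(m**2))
-I(d(Y(-2, -4), C)) = -(3 - 9*(-2) - 13*sqrt(2)*sqrt((9*(-2))**2)) = -(3 - 1*(-18) - 13*sqrt(2)*sqrt((-18)**2)) = -(3 + 18 - 13*sqrt(2)*sqrt(324)) = -(3 + 18 - 13*sqrt(2)*18) = -(3 + 18 - 234*sqrt(2)) = -(21 - 234*sqrt(2)) = -21 + 234*sqrt(2)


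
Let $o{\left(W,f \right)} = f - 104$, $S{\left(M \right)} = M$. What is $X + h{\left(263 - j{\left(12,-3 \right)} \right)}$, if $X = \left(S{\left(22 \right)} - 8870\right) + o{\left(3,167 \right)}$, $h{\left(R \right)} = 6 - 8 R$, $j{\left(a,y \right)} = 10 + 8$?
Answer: $-10739$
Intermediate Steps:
$j{\left(a,y \right)} = 18$
$o{\left(W,f \right)} = -104 + f$
$X = -8785$ ($X = \left(22 - 8870\right) + \left(-104 + 167\right) = -8848 + 63 = -8785$)
$X + h{\left(263 - j{\left(12,-3 \right)} \right)} = -8785 + \left(6 - 8 \left(263 - 18\right)\right) = -8785 + \left(6 - 1960\right) = -8785 - 1954 = -10739$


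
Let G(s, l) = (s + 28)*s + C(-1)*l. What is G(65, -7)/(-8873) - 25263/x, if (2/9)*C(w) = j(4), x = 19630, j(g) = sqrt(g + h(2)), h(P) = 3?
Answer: -342821949/174176990 + 63*sqrt(7)/17746 ≈ -1.9588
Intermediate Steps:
j(g) = sqrt(3 + g) (j(g) = sqrt(g + 3) = sqrt(3 + g))
C(w) = 9*sqrt(7)/2 (C(w) = 9*sqrt(3 + 4)/2 = 9*sqrt(7)/2)
G(s, l) = s*(28 + s) + 9*l*sqrt(7)/2 (G(s, l) = (s + 28)*s + (9*sqrt(7)/2)*l = (28 + s)*s + 9*l*sqrt(7)/2 = s*(28 + s) + 9*l*sqrt(7)/2)
G(65, -7)/(-8873) - 25263/x = (65**2 + 28*65 + (9/2)*(-7)*sqrt(7))/(-8873) - 25263/19630 = (4225 + 1820 - 63*sqrt(7)/2)*(-1/8873) - 25263*1/19630 = (6045 - 63*sqrt(7)/2)*(-1/8873) - 25263/19630 = (-6045/8873 + 63*sqrt(7)/17746) - 25263/19630 = -342821949/174176990 + 63*sqrt(7)/17746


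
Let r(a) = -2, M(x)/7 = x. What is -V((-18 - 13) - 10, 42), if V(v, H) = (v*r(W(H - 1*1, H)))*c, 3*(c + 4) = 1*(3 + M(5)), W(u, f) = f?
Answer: -2132/3 ≈ -710.67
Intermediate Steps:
M(x) = 7*x
c = 26/3 (c = -4 + (1*(3 + 7*5))/3 = -4 + (1*(3 + 35))/3 = -4 + (1*38)/3 = -4 + (⅓)*38 = -4 + 38/3 = 26/3 ≈ 8.6667)
V(v, H) = -52*v/3 (V(v, H) = (v*(-2))*(26/3) = -2*v*(26/3) = -52*v/3)
-V((-18 - 13) - 10, 42) = -(-52)*((-18 - 13) - 10)/3 = -(-52)*(-31 - 10)/3 = -(-52)*(-41)/3 = -1*2132/3 = -2132/3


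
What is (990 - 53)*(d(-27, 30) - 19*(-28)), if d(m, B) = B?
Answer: 526594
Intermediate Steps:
(990 - 53)*(d(-27, 30) - 19*(-28)) = (990 - 53)*(30 - 19*(-28)) = 937*(30 + 532) = 937*562 = 526594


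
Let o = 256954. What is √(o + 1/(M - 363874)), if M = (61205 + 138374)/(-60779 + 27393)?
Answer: 2*√9480701845986562828543137/12148496943 ≈ 506.91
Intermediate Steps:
M = -199579/33386 (M = 199579/(-33386) = 199579*(-1/33386) = -199579/33386 ≈ -5.9779)
√(o + 1/(M - 363874)) = √(256954 + 1/(-199579/33386 - 363874)) = √(256954 + 1/(-12148496943/33386)) = √(256954 - 33386/12148496943) = √(3121604883458236/12148496943) = 2*√9480701845986562828543137/12148496943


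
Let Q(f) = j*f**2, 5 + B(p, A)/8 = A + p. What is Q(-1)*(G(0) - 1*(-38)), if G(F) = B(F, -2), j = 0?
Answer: 0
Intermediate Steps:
B(p, A) = -40 + 8*A + 8*p (B(p, A) = -40 + 8*(A + p) = -40 + (8*A + 8*p) = -40 + 8*A + 8*p)
G(F) = -56 + 8*F (G(F) = -40 + 8*(-2) + 8*F = -40 - 16 + 8*F = -56 + 8*F)
Q(f) = 0 (Q(f) = 0*f**2 = 0)
Q(-1)*(G(0) - 1*(-38)) = 0*((-56 + 8*0) - 1*(-38)) = 0*((-56 + 0) + 38) = 0*(-56 + 38) = 0*(-18) = 0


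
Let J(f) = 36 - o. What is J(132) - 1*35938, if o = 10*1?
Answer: -35912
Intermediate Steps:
o = 10
J(f) = 26 (J(f) = 36 - 1*10 = 36 - 10 = 26)
J(132) - 1*35938 = 26 - 1*35938 = 26 - 35938 = -35912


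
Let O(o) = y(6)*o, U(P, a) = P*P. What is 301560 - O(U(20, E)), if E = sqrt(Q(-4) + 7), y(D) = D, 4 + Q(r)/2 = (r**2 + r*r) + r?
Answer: 299160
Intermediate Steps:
Q(r) = -8 + 2*r + 4*r**2 (Q(r) = -8 + 2*((r**2 + r*r) + r) = -8 + 2*((r**2 + r**2) + r) = -8 + 2*(2*r**2 + r) = -8 + 2*(r + 2*r**2) = -8 + (2*r + 4*r**2) = -8 + 2*r + 4*r**2)
E = sqrt(55) (E = sqrt((-8 + 2*(-4) + 4*(-4)**2) + 7) = sqrt((-8 - 8 + 4*16) + 7) = sqrt((-8 - 8 + 64) + 7) = sqrt(48 + 7) = sqrt(55) ≈ 7.4162)
U(P, a) = P**2
O(o) = 6*o
301560 - O(U(20, E)) = 301560 - 6*20**2 = 301560 - 6*400 = 301560 - 1*2400 = 301560 - 2400 = 299160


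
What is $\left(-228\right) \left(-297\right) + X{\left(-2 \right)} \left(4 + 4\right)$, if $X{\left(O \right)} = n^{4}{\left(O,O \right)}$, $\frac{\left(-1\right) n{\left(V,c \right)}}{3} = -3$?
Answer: $120204$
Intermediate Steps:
$n{\left(V,c \right)} = 9$ ($n{\left(V,c \right)} = \left(-3\right) \left(-3\right) = 9$)
$X{\left(O \right)} = 6561$ ($X{\left(O \right)} = 9^{4} = 6561$)
$\left(-228\right) \left(-297\right) + X{\left(-2 \right)} \left(4 + 4\right) = \left(-228\right) \left(-297\right) + 6561 \left(4 + 4\right) = 67716 + 6561 \cdot 8 = 67716 + 52488 = 120204$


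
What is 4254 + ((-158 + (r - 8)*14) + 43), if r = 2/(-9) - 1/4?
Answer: 72367/18 ≈ 4020.4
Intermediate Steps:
r = -17/36 (r = 2*(-1/9) - 1*1/4 = -2/9 - 1/4 = -17/36 ≈ -0.47222)
4254 + ((-158 + (r - 8)*14) + 43) = 4254 + ((-158 + (-17/36 - 8)*14) + 43) = 4254 + ((-158 - 305/36*14) + 43) = 4254 + ((-158 - 2135/18) + 43) = 4254 + (-4979/18 + 43) = 4254 - 4205/18 = 72367/18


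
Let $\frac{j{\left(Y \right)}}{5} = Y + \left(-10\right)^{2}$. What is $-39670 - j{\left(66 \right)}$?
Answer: $-40500$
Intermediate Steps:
$j{\left(Y \right)} = 500 + 5 Y$ ($j{\left(Y \right)} = 5 \left(Y + \left(-10\right)^{2}\right) = 5 \left(Y + 100\right) = 5 \left(100 + Y\right) = 500 + 5 Y$)
$-39670 - j{\left(66 \right)} = -39670 - \left(500 + 5 \cdot 66\right) = -39670 - \left(500 + 330\right) = -39670 - 830 = -40500$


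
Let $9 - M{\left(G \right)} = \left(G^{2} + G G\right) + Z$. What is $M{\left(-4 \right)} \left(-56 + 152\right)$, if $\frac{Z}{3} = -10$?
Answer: $672$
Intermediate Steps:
$Z = -30$ ($Z = 3 \left(-10\right) = -30$)
$M{\left(G \right)} = 39 - 2 G^{2}$ ($M{\left(G \right)} = 9 - \left(\left(G^{2} + G G\right) - 30\right) = 9 - \left(\left(G^{2} + G^{2}\right) - 30\right) = 9 - \left(2 G^{2} - 30\right) = 9 - \left(-30 + 2 G^{2}\right) = 39 - 2 G^{2}$)
$M{\left(-4 \right)} \left(-56 + 152\right) = \left(39 - 2 \left(-4\right)^{2}\right) \left(-56 + 152\right) = \left(39 - 32\right) 96 = 7 \cdot 96 = 672$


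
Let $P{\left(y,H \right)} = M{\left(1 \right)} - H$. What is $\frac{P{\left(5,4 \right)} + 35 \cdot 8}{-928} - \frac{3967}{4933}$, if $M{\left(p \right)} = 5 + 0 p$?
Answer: $- \frac{5067549}{4577824} \approx -1.107$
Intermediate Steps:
$M{\left(p \right)} = 5$ ($M{\left(p \right)} = 5 + 0 = 5$)
$P{\left(y,H \right)} = 5 - H$
$\frac{P{\left(5,4 \right)} + 35 \cdot 8}{-928} - \frac{3967}{4933} = \frac{\left(5 - 4\right) + 35 \cdot 8}{-928} - \frac{3967}{4933} = \left(\left(5 - 4\right) + 280\right) \left(- \frac{1}{928}\right) - \frac{3967}{4933} = \left(1 + 280\right) \left(- \frac{1}{928}\right) - \frac{3967}{4933} = 281 \left(- \frac{1}{928}\right) - \frac{3967}{4933} = - \frac{281}{928} - \frac{3967}{4933} = - \frac{5067549}{4577824}$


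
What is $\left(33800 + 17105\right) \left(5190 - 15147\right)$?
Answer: $-506861085$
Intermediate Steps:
$\left(33800 + 17105\right) \left(5190 - 15147\right) = 50905 \left(5190 - 15147\right) = 50905 \left(-9957\right) = -506861085$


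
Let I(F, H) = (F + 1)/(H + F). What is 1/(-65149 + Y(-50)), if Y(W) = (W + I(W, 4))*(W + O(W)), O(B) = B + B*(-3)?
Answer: -23/1554702 ≈ -1.4794e-5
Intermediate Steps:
I(F, H) = (1 + F)/(F + H)
O(B) = -2*B (O(B) = B - 3*B = -2*B)
Y(W) = -W*(W + (1 + W)/(4 + W)) (Y(W) = (W + (1 + W)/(W + 4))*(W - 2*W) = (W + (1 + W)/(4 + W))*(-W) = -W*(W + (1 + W)/(4 + W)))
1/(-65149 + Y(-50)) = 1/(-65149 - 50*(-1 - 1*(-50) - 50*(-4 - 1*(-50)))/(4 - 50)) = 1/(-65149 - 50*(-1 + 50 - 50*(-4 + 50))/(-46)) = 1/(-65149 - 50*(-1/46)*(-1 + 50 - 50*46)) = 1/(-65149 - 50*(-1/46)*(-1 + 50 - 2300)) = 1/(-65149 - 50*(-1/46)*(-2251)) = 1/(-65149 - 56275/23) = 1/(-1554702/23) = -23/1554702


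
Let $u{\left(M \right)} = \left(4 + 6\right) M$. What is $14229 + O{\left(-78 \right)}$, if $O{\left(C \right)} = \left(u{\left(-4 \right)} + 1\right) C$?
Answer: $17271$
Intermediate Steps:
$u{\left(M \right)} = 10 M$
$O{\left(C \right)} = - 39 C$ ($O{\left(C \right)} = \left(10 \left(-4\right) + 1\right) C = \left(-40 + 1\right) C = - 39 C$)
$14229 + O{\left(-78 \right)} = 14229 - -3042 = 14229 + 3042 = 17271$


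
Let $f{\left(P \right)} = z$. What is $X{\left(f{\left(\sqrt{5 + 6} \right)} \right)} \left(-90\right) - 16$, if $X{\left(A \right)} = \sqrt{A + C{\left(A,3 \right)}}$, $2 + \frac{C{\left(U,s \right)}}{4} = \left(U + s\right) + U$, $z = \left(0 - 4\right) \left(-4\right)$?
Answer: $-16 - 180 \sqrt{37} \approx -1110.9$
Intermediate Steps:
$z = 16$ ($z = \left(-4\right) \left(-4\right) = 16$)
$C{\left(U,s \right)} = -8 + 4 s + 8 U$ ($C{\left(U,s \right)} = -8 + 4 \left(\left(U + s\right) + U\right) = -8 + 4 \left(s + 2 U\right) = -8 + \left(4 s + 8 U\right) = -8 + 4 s + 8 U$)
$f{\left(P \right)} = 16$
$X{\left(A \right)} = \sqrt{4 + 9 A}$ ($X{\left(A \right)} = \sqrt{A + \left(-8 + 4 \cdot 3 + 8 A\right)} = \sqrt{A + \left(-8 + 12 + 8 A\right)} = \sqrt{A + \left(4 + 8 A\right)} = \sqrt{4 + 9 A}$)
$X{\left(f{\left(\sqrt{5 + 6} \right)} \right)} \left(-90\right) - 16 = \sqrt{4 + 9 \cdot 16} \left(-90\right) - 16 = \sqrt{4 + 144} \left(-90\right) - 16 = \sqrt{148} \left(-90\right) - 16 = 2 \sqrt{37} \left(-90\right) - 16 = - 180 \sqrt{37} - 16 = -16 - 180 \sqrt{37}$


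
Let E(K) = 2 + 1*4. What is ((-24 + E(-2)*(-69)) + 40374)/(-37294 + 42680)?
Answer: 19968/2693 ≈ 7.4148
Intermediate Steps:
E(K) = 6 (E(K) = 2 + 4 = 6)
((-24 + E(-2)*(-69)) + 40374)/(-37294 + 42680) = ((-24 + 6*(-69)) + 40374)/(-37294 + 42680) = ((-24 - 414) + 40374)/5386 = (-438 + 40374)*(1/5386) = 39936*(1/5386) = 19968/2693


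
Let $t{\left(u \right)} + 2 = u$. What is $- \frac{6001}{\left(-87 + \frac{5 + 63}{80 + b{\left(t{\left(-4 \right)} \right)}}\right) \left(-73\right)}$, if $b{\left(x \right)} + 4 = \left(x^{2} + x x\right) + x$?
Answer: $- \frac{426071}{448439} \approx -0.95012$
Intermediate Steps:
$t{\left(u \right)} = -2 + u$
$b{\left(x \right)} = -4 + x + 2 x^{2}$ ($b{\left(x \right)} = -4 + \left(\left(x^{2} + x x\right) + x\right) = -4 + \left(\left(x^{2} + x^{2}\right) + x\right) = -4 + \left(2 x^{2} + x\right) = -4 + \left(x + 2 x^{2}\right) = -4 + x + 2 x^{2}$)
$- \frac{6001}{\left(-87 + \frac{5 + 63}{80 + b{\left(t{\left(-4 \right)} \right)}}\right) \left(-73\right)} = - \frac{6001}{\left(-87 + \frac{5 + 63}{80 - \left(10 - 2 \left(-2 - 4\right)^{2}\right)}\right) \left(-73\right)} = - \frac{6001}{\left(-87 + \frac{68}{80 - \left(10 - 72\right)}\right) \left(-73\right)} = - \frac{6001}{\left(-87 + \frac{68}{80 - -62}\right) \left(-73\right)} = - \frac{6001}{\left(-87 + \frac{68}{80 + 62}\right) \left(-73\right)} = - \frac{6001}{\left(-87 + \frac{68}{142}\right) \left(-73\right)} = - \frac{6001}{\left(-87 + 68 \cdot \frac{1}{142}\right) \left(-73\right)} = - \frac{6001}{\left(-87 + \frac{34}{71}\right) \left(-73\right)} = - \frac{6001}{\left(- \frac{6143}{71}\right) \left(-73\right)} = - \frac{6001}{\frac{448439}{71}} = \left(-6001\right) \frac{71}{448439} = - \frac{426071}{448439}$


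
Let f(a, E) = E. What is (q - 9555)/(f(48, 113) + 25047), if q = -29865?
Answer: -1971/1258 ≈ -1.5668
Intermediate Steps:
(q - 9555)/(f(48, 113) + 25047) = (-29865 - 9555)/(113 + 25047) = -39420/25160 = -39420*1/25160 = -1971/1258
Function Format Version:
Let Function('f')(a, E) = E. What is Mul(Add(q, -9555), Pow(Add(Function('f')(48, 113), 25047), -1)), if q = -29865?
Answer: Rational(-1971, 1258) ≈ -1.5668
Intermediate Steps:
Mul(Add(q, -9555), Pow(Add(Function('f')(48, 113), 25047), -1)) = Mul(Add(-29865, -9555), Pow(Add(113, 25047), -1)) = Mul(-39420, Pow(25160, -1)) = Mul(-39420, Rational(1, 25160)) = Rational(-1971, 1258)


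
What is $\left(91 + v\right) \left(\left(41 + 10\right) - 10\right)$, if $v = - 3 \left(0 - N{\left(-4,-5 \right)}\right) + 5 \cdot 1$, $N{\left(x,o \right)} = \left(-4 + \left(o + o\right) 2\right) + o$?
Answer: $369$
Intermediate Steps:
$N{\left(x,o \right)} = -4 + 5 o$ ($N{\left(x,o \right)} = \left(-4 + 2 o 2\right) + o = \left(-4 + 4 o\right) + o = -4 + 5 o$)
$v = -82$ ($v = - 3 \left(0 - \left(-4 + 5 \left(-5\right)\right)\right) + 5 \cdot 1 = - 3 \left(0 - \left(-4 - 25\right)\right) + 5 = - 3 \left(0 - -29\right) + 5 = - 3 \left(0 + 29\right) + 5 = \left(-3\right) 29 + 5 = -87 + 5 = -82$)
$\left(91 + v\right) \left(\left(41 + 10\right) - 10\right) = \left(91 - 82\right) \left(\left(41 + 10\right) - 10\right) = 9 \left(51 - 10\right) = 9 \cdot 41 = 369$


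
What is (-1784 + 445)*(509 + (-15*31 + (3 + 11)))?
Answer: -77662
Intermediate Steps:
(-1784 + 445)*(509 + (-15*31 + (3 + 11))) = -1339*(509 + (-465 + 14)) = -1339*(509 - 451) = -1339*58 = -77662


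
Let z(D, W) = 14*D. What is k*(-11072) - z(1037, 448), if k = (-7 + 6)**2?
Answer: -25590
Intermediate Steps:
k = 1 (k = (-1)**2 = 1)
k*(-11072) - z(1037, 448) = 1*(-11072) - 14*1037 = -11072 - 1*14518 = -11072 - 14518 = -25590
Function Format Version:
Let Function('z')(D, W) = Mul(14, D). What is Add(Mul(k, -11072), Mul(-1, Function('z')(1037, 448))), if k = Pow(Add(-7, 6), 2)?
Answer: -25590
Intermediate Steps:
k = 1 (k = Pow(-1, 2) = 1)
Add(Mul(k, -11072), Mul(-1, Function('z')(1037, 448))) = Add(Mul(1, -11072), Mul(-1, Mul(14, 1037))) = Add(-11072, Mul(-1, 14518)) = Add(-11072, -14518) = -25590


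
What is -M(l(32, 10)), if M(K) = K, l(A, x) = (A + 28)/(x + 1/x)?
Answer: -600/101 ≈ -5.9406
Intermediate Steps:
l(A, x) = (28 + A)/(x + 1/x)
-M(l(32, 10)) = -10*(28 + 32)/(1 + 10**2) = -10*60/(1 + 100) = -10*60/101 = -1*600/101 = -600/101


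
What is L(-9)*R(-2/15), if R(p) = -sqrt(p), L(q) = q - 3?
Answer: 4*I*sqrt(30)/5 ≈ 4.3818*I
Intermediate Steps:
L(q) = -3 + q
L(-9)*R(-2/15) = (-3 - 9)*(-sqrt(-2/15)) = -(-12)*sqrt(-2*1/15) = -(-12)*sqrt(-2/15) = -(-12)*I*sqrt(30)/15 = -(-4)*I*sqrt(30)/5 = 4*I*sqrt(30)/5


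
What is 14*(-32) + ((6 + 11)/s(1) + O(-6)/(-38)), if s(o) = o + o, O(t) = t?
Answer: -16695/38 ≈ -439.34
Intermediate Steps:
s(o) = 2*o
14*(-32) + ((6 + 11)/s(1) + O(-6)/(-38)) = 14*(-32) + ((6 + 11)/((2*1)) - 6/(-38)) = -448 + (17/2 - 6*(-1/38)) = -448 + (17*(1/2) + 3/19) = -448 + (17/2 + 3/19) = -448 + 329/38 = -16695/38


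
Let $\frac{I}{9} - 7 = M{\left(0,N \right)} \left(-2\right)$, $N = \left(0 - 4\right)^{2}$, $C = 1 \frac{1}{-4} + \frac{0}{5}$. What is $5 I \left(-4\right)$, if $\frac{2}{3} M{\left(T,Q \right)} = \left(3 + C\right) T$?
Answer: $-1260$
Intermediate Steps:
$C = - \frac{1}{4}$ ($C = 1 \left(- \frac{1}{4}\right) + 0 \cdot \frac{1}{5} = - \frac{1}{4} + 0 = - \frac{1}{4} \approx -0.25$)
$N = 16$ ($N = \left(-4\right)^{2} = 16$)
$M{\left(T,Q \right)} = \frac{33 T}{8}$ ($M{\left(T,Q \right)} = \frac{3 \left(3 - \frac{1}{4}\right) T}{2} = \frac{3 \frac{11 T}{4}}{2} = \frac{33 T}{8}$)
$I = 63$ ($I = 63 + 9 \cdot \frac{33}{8} \cdot 0 \left(-2\right) = 63 + 9 \cdot 0 \left(-2\right) = 63 + 9 \cdot 0 = 63 + 0 = 63$)
$5 I \left(-4\right) = 5 \cdot 63 \left(-4\right) = 315 \left(-4\right) = -1260$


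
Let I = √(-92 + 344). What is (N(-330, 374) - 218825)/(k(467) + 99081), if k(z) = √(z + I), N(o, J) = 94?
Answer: -218731/(99081 + √(467 + 6*√7)) ≈ -2.2071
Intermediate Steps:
I = 6*√7 (I = √252 = 6*√7 ≈ 15.875)
k(z) = √(z + 6*√7)
(N(-330, 374) - 218825)/(k(467) + 99081) = (94 - 218825)/(√(467 + 6*√7) + 99081) = -218731/(99081 + √(467 + 6*√7))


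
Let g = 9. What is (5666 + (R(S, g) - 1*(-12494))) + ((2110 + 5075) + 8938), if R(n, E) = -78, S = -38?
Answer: 34205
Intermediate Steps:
(5666 + (R(S, g) - 1*(-12494))) + ((2110 + 5075) + 8938) = (5666 + (-78 - 1*(-12494))) + ((2110 + 5075) + 8938) = (5666 + (-78 + 12494)) + (7185 + 8938) = (5666 + 12416) + 16123 = 18082 + 16123 = 34205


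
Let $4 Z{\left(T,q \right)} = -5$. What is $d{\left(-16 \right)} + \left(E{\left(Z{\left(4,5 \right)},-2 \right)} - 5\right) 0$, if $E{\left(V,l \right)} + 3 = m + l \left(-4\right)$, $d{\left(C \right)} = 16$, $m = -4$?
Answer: $16$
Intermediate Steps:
$Z{\left(T,q \right)} = - \frac{5}{4}$ ($Z{\left(T,q \right)} = \frac{1}{4} \left(-5\right) = - \frac{5}{4}$)
$E{\left(V,l \right)} = -7 - 4 l$ ($E{\left(V,l \right)} = -3 + \left(-4 + l \left(-4\right)\right) = -3 - \left(4 + 4 l\right) = -7 - 4 l$)
$d{\left(-16 \right)} + \left(E{\left(Z{\left(4,5 \right)},-2 \right)} - 5\right) 0 = 16 + \left(\left(-7 - -8\right) - 5\right) 0 = 16 + \left(\left(-7 + 8\right) - 5\right) 0 = 16 + \left(1 - 5\right) 0 = 16 - 0 = 16 + 0 = 16$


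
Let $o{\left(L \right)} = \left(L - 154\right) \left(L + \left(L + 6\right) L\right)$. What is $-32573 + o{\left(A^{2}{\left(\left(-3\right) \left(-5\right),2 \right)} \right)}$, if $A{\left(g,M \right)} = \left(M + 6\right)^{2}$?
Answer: $66248777923$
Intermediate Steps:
$A{\left(g,M \right)} = \left(6 + M\right)^{2}$
$o{\left(L \right)} = \left(-154 + L\right) \left(L + L \left(6 + L\right)\right)$ ($o{\left(L \right)} = \left(-154 + L\right) \left(L + \left(6 + L\right) L\right) = \left(-154 + L\right) \left(L + L \left(6 + L\right)\right)$)
$-32573 + o{\left(A^{2}{\left(\left(-3\right) \left(-5\right),2 \right)} \right)} = -32573 + \left(\left(6 + 2\right)^{2}\right)^{2} \left(-1078 + \left(\left(\left(6 + 2\right)^{2}\right)^{2}\right)^{2} - 147 \left(\left(6 + 2\right)^{2}\right)^{2}\right) = -32573 + \left(8^{2}\right)^{2} \left(-1078 + \left(\left(8^{2}\right)^{2}\right)^{2} - 147 \left(8^{2}\right)^{2}\right) = -32573 + 64^{2} \left(-1078 + \left(64^{2}\right)^{2} - 147 \cdot 64^{2}\right) = -32573 + 4096 \left(-1078 + 4096^{2} - 602112\right) = -32573 + 4096 \left(-1078 + 16777216 - 602112\right) = -32573 + 4096 \cdot 16174026 = -32573 + 66248810496 = 66248777923$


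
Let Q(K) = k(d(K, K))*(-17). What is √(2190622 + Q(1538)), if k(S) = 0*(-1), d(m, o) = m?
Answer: √2190622 ≈ 1480.1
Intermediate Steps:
k(S) = 0
Q(K) = 0 (Q(K) = 0*(-17) = 0)
√(2190622 + Q(1538)) = √(2190622 + 0) = √2190622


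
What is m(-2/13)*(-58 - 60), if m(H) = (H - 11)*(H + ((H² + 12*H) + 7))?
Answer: 14526390/2197 ≈ 6611.9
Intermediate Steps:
m(H) = (-11 + H)*(7 + H² + 13*H) (m(H) = (-11 + H)*(H + (7 + H² + 12*H)) = (-11 + H)*(7 + H² + 13*H))
m(-2/13)*(-58 - 60) = (-77 + (-2/13)³ - (-272)/13 + 2*(-2/13)²)*(-58 - 60) = (-77 + (-2*1/13)³ - (-272)/13 + 2*(-2*1/13)²)*(-118) = (-77 + (-2/13)³ - 136*(-2/13) + 2*(-2/13)²)*(-118) = (-77 - 8/2197 + 272/13 + 2*(4/169))*(-118) = (-77 - 8/2197 + 272/13 + 8/169)*(-118) = -123105/2197*(-118) = 14526390/2197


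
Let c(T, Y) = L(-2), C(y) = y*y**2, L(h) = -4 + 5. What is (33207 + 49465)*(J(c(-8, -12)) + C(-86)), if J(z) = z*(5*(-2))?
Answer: -52584848352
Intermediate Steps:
L(h) = 1
C(y) = y**3
c(T, Y) = 1
J(z) = -10*z (J(z) = z*(-10) = -10*z)
(33207 + 49465)*(J(c(-8, -12)) + C(-86)) = (33207 + 49465)*(-10*1 + (-86)**3) = 82672*(-10 - 636056) = 82672*(-636066) = -52584848352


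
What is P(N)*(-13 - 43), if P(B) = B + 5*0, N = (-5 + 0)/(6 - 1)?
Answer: 56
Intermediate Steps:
N = -1 (N = -5/5 = -5*⅕ = -1)
P(B) = B (P(B) = B + 0 = B)
P(N)*(-13 - 43) = -(-13 - 43) = -1*(-56) = 56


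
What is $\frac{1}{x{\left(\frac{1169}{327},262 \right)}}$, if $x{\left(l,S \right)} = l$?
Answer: $\frac{327}{1169} \approx 0.27973$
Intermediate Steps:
$\frac{1}{x{\left(\frac{1169}{327},262 \right)}} = \frac{1}{1169 \cdot \frac{1}{327}} = \frac{1}{\frac{1169}{327}} = \frac{327}{1169}$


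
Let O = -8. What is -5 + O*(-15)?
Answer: 115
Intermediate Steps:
-5 + O*(-15) = -5 - 8*(-15) = -5 + 120 = 115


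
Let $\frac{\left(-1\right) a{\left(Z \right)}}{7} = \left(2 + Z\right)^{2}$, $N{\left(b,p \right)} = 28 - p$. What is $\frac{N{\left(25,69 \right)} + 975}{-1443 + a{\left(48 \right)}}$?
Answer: $- \frac{934}{18943} \approx -0.049306$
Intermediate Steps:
$a{\left(Z \right)} = - 7 \left(2 + Z\right)^{2}$
$\frac{N{\left(25,69 \right)} + 975}{-1443 + a{\left(48 \right)}} = \frac{\left(28 - 69\right) + 975}{-1443 - 7 \left(2 + 48\right)^{2}} = \frac{\left(28 - 69\right) + 975}{-1443 - 7 \cdot 50^{2}} = \frac{-41 + 975}{-1443 - 17500} = \frac{934}{-1443 - 17500} = \frac{934}{-18943} = 934 \left(- \frac{1}{18943}\right) = - \frac{934}{18943}$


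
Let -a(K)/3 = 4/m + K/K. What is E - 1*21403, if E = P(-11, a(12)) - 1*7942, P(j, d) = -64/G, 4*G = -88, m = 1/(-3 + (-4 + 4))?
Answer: -322763/11 ≈ -29342.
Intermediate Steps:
m = -1/3 (m = 1/(-3 + 0) = 1/(-3) = -1/3 ≈ -0.33333)
G = -22 (G = (1/4)*(-88) = -22)
a(K) = 33 (a(K) = -3*(4/(-1/3) + K/K) = -3*(4*(-3) + 1) = -3*(-12 + 1) = -3*(-11) = 33)
P(j, d) = 32/11 (P(j, d) = -64/(-22) = -64*(-1/22) = 32/11)
E = -87330/11 (E = 32/11 - 1*7942 = 32/11 - 7942 = -87330/11 ≈ -7939.1)
E - 1*21403 = -87330/11 - 1*21403 = -87330/11 - 21403 = -322763/11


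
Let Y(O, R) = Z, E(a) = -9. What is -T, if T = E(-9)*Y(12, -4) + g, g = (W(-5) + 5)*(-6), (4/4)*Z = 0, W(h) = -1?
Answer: 24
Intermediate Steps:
Z = 0
g = -24 (g = (-1 + 5)*(-6) = 4*(-6) = -24)
Y(O, R) = 0
T = -24 (T = -9*0 - 24 = 0 - 24 = -24)
-T = -1*(-24) = 24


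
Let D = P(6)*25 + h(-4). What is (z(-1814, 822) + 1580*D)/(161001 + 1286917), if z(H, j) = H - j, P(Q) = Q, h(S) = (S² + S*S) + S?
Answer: 139302/723959 ≈ 0.19242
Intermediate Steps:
h(S) = S + 2*S² (h(S) = (S² + S²) + S = 2*S² + S = S + 2*S²)
D = 178 (D = 6*25 - 4*(1 + 2*(-4)) = 150 - 4*(1 - 8) = 150 - 4*(-7) = 150 + 28 = 178)
(z(-1814, 822) + 1580*D)/(161001 + 1286917) = ((-1814 - 1*822) + 1580*178)/(161001 + 1286917) = ((-1814 - 822) + 281240)/1447918 = (-2636 + 281240)*(1/1447918) = 278604*(1/1447918) = 139302/723959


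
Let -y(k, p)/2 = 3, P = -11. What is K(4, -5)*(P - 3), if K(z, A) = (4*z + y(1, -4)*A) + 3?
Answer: -686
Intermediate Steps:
y(k, p) = -6 (y(k, p) = -2*3 = -6)
K(z, A) = 3 - 6*A + 4*z (K(z, A) = (4*z - 6*A) + 3 = (-6*A + 4*z) + 3 = 3 - 6*A + 4*z)
K(4, -5)*(P - 3) = (3 - 6*(-5) + 4*4)*(-11 - 3) = (3 + 30 + 16)*(-14) = 49*(-14) = -686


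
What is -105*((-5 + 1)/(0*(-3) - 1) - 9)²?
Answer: -2625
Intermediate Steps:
-105*((-5 + 1)/(0*(-3) - 1) - 9)² = -105*(-4/(0 - 1) - 9)² = -105*(-4/(-1) - 9)² = -105*(-4*(-1) - 9)² = -105*(4 - 9)² = -105*(-5)² = -105*25 = -2625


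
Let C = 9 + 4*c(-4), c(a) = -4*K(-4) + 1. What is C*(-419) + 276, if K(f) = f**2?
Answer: 102093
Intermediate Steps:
c(a) = -63 (c(a) = -4*(-4)**2 + 1 = -4*16 + 1 = -64 + 1 = -63)
C = -243 (C = 9 + 4*(-63) = 9 - 252 = -243)
C*(-419) + 276 = -243*(-419) + 276 = 101817 + 276 = 102093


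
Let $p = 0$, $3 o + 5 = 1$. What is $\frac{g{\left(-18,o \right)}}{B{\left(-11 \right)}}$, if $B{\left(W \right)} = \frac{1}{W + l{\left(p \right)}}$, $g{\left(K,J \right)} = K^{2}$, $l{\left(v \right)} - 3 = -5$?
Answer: $-4212$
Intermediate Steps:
$o = - \frac{4}{3}$ ($o = - \frac{5}{3} + \frac{1}{3} \cdot 1 = - \frac{5}{3} + \frac{1}{3} = - \frac{4}{3} \approx -1.3333$)
$l{\left(v \right)} = -2$ ($l{\left(v \right)} = 3 - 5 = -2$)
$B{\left(W \right)} = \frac{1}{-2 + W}$ ($B{\left(W \right)} = \frac{1}{W - 2} = \frac{1}{-2 + W}$)
$\frac{g{\left(-18,o \right)}}{B{\left(-11 \right)}} = \frac{\left(-18\right)^{2}}{\frac{1}{-2 - 11}} = \frac{324}{\frac{1}{-13}} = \frac{324}{- \frac{1}{13}} = 324 \left(-13\right) = -4212$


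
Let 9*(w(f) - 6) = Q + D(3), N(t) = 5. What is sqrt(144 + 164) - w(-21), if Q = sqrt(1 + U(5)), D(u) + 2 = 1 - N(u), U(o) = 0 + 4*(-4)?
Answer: -16/3 + 2*sqrt(77) - I*sqrt(15)/9 ≈ 12.217 - 0.43033*I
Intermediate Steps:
U(o) = -16 (U(o) = 0 - 16 = -16)
D(u) = -6 (D(u) = -2 + (1 - 1*5) = -2 + (1 - 5) = -2 - 4 = -6)
Q = I*sqrt(15) (Q = sqrt(1 - 16) = sqrt(-15) = I*sqrt(15) ≈ 3.873*I)
w(f) = 16/3 + I*sqrt(15)/9 (w(f) = 6 + (I*sqrt(15) - 6)/9 = 6 + (-6 + I*sqrt(15))/9 = 6 + (-2/3 + I*sqrt(15)/9) = 16/3 + I*sqrt(15)/9)
sqrt(144 + 164) - w(-21) = sqrt(144 + 164) - (16/3 + I*sqrt(15)/9) = sqrt(308) + (-16/3 - I*sqrt(15)/9) = 2*sqrt(77) + (-16/3 - I*sqrt(15)/9) = -16/3 + 2*sqrt(77) - I*sqrt(15)/9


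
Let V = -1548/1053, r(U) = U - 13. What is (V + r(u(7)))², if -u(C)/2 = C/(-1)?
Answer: 3025/13689 ≈ 0.22098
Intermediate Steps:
u(C) = 2*C (u(C) = -2*C/(-1) = -2*C*(-1) = -(-2)*C = 2*C)
r(U) = -13 + U
V = -172/117 (V = -1548*1/1053 = -172/117 ≈ -1.4701)
(V + r(u(7)))² = (-172/117 + (-13 + 2*7))² = (-172/117 + (-13 + 14))² = (-172/117 + 1)² = (-55/117)² = 3025/13689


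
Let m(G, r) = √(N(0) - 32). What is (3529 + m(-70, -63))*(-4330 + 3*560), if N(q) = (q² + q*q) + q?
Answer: -9351850 - 10600*I*√2 ≈ -9.3519e+6 - 14991.0*I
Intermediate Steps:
N(q) = q + 2*q² (N(q) = (q² + q²) + q = 2*q² + q = q + 2*q²)
m(G, r) = 4*I*√2 (m(G, r) = √(0*(1 + 2*0) - 32) = √(0*(1 + 0) - 32) = √(0*1 - 32) = √(0 - 32) = √(-32) = 4*I*√2)
(3529 + m(-70, -63))*(-4330 + 3*560) = (3529 + 4*I*√2)*(-4330 + 3*560) = (3529 + 4*I*√2)*(-4330 + 1680) = (3529 + 4*I*√2)*(-2650) = -9351850 - 10600*I*√2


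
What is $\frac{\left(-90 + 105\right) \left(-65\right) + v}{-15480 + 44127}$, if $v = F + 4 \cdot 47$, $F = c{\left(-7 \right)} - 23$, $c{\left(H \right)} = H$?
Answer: $- \frac{817}{28647} \approx -0.02852$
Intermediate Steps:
$F = -30$ ($F = -7 - 23 = -30$)
$v = 158$ ($v = -30 + 4 \cdot 47 = -30 + 188 = 158$)
$\frac{\left(-90 + 105\right) \left(-65\right) + v}{-15480 + 44127} = \frac{\left(-90 + 105\right) \left(-65\right) + 158}{-15480 + 44127} = \frac{15 \left(-65\right) + 158}{28647} = \left(-975 + 158\right) \frac{1}{28647} = \left(-817\right) \frac{1}{28647} = - \frac{817}{28647}$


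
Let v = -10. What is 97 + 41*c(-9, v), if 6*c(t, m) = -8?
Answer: 127/3 ≈ 42.333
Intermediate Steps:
c(t, m) = -4/3 (c(t, m) = (⅙)*(-8) = -4/3)
97 + 41*c(-9, v) = 97 + 41*(-4/3) = 97 - 164/3 = 127/3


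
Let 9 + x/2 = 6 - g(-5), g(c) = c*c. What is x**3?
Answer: -175616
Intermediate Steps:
g(c) = c**2
x = -56 (x = -18 + 2*(6 - 1*(-5)**2) = -18 + 2*(6 - 1*25) = -18 + 2*(6 - 25) = -18 + 2*(-19) = -18 - 38 = -56)
x**3 = (-56)**3 = -175616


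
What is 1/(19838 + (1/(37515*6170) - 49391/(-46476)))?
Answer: 1792947642300/35570400730248821 ≈ 5.0406e-5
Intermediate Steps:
1/(19838 + (1/(37515*6170) - 49391/(-46476))) = 1/(19838 + ((1/37515)*(1/6170) - 49391*(-1/46476))) = 1/(19838 + (1/231467550 + 49391/46476)) = 1/(19838 + 1905402301421/1792947642300) = 1/(35570400730248821/1792947642300) = 1792947642300/35570400730248821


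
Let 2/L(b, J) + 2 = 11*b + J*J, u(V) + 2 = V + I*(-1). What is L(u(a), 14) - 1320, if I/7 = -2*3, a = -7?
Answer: -735238/557 ≈ -1320.0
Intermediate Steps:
I = -42 (I = 7*(-2*3) = 7*(-6) = -42)
u(V) = 40 + V (u(V) = -2 + (V - 42*(-1)) = -2 + (V + 42) = -2 + (42 + V) = 40 + V)
L(b, J) = 2/(-2 + J² + 11*b) (L(b, J) = 2/(-2 + (11*b + J*J)) = 2/(-2 + (11*b + J²)) = 2/(-2 + (J² + 11*b)) = 2/(-2 + J² + 11*b))
L(u(a), 14) - 1320 = 2/(-2 + 14² + 11*(40 - 7)) - 1320 = 2/(-2 + 196 + 11*33) - 1320 = 2/(-2 + 196 + 363) - 1320 = 2/557 - 1320 = -735238/557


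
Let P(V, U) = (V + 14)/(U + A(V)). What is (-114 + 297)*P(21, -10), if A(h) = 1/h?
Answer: -134505/209 ≈ -643.56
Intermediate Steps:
P(V, U) = (14 + V)/(U + 1/V) (P(V, U) = (V + 14)/(U + 1/V) = (14 + V)/(U + 1/V))
(-114 + 297)*P(21, -10) = (-114 + 297)*(21*(14 + 21)/(1 - 10*21)) = 183*(21*35/(1 - 210)) = 183*(21*35/(-209)) = 183*(21*(-1/209)*35) = 183*(-735/209) = -134505/209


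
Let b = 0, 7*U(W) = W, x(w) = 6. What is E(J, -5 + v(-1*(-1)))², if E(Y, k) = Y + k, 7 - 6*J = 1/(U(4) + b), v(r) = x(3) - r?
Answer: 49/64 ≈ 0.76563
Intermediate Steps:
U(W) = W/7
v(r) = 6 - r
J = 7/8 (J = 7/6 - 1/(6*((⅐)*4 + 0)) = 7/6 - 1/(6*(4/7 + 0)) = 7/6 - 1/(6*4/7) = 7/6 - ⅙*7/4 = 7/6 - 7/24 = 7/8 ≈ 0.87500)
E(J, -5 + v(-1*(-1)))² = (7/8 + (-5 + (6 - (-1)*(-1))))² = (7/8 + (-5 + (6 - 1*1)))² = (7/8 + (-5 + (6 - 1)))² = (7/8 + (-5 + 5))² = (7/8 + 0)² = (7/8)² = 49/64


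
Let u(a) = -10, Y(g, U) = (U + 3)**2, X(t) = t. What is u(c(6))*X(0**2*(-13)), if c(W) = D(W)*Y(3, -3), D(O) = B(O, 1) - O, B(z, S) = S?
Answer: 0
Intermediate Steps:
Y(g, U) = (3 + U)**2
D(O) = 1 - O
c(W) = 0 (c(W) = (1 - W)*(3 - 3)**2 = (1 - W)*0**2 = (1 - W)*0 = 0)
u(c(6))*X(0**2*(-13)) = -10*0**2*(-13) = -0*(-13) = -10*0 = 0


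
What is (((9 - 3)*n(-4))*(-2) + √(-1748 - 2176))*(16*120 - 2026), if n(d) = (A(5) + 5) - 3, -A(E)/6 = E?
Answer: -35616 - 636*I*√109 ≈ -35616.0 - 6640.0*I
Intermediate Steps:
A(E) = -6*E
n(d) = -28 (n(d) = (-6*5 + 5) - 3 = (-30 + 5) - 3 = -25 - 3 = -28)
(((9 - 3)*n(-4))*(-2) + √(-1748 - 2176))*(16*120 - 2026) = (((9 - 3)*(-28))*(-2) + √(-1748 - 2176))*(16*120 - 2026) = ((6*(-28))*(-2) + √(-3924))*(1920 - 2026) = (-168*(-2) + 6*I*√109)*(-106) = (336 + 6*I*√109)*(-106) = -35616 - 636*I*√109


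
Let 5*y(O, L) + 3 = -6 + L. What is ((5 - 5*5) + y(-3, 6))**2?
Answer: 10609/25 ≈ 424.36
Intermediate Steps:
y(O, L) = -9/5 + L/5 (y(O, L) = -3/5 + (-6 + L)/5 = -3/5 + (-6/5 + L/5) = -9/5 + L/5)
((5 - 5*5) + y(-3, 6))**2 = ((5 - 5*5) + (-9/5 + (1/5)*6))**2 = ((5 - 25) + (-9/5 + 6/5))**2 = (-20 - 3/5)**2 = (-103/5)**2 = 10609/25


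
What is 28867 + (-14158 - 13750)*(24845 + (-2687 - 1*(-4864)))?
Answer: -754101109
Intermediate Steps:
28867 + (-14158 - 13750)*(24845 + (-2687 - 1*(-4864))) = 28867 - 27908*(24845 + (-2687 + 4864)) = 28867 - 27908*(24845 + 2177) = 28867 - 27908*27022 = 28867 - 754129976 = -754101109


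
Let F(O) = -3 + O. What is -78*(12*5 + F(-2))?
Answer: -4290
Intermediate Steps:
-78*(12*5 + F(-2)) = -78*(12*5 + (-3 - 2)) = -78*(60 - 5) = -78*55 = -4290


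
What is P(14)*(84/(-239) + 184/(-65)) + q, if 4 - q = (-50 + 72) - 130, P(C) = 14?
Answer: 1047816/15535 ≈ 67.449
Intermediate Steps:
q = 112 (q = 4 - ((-50 + 72) - 130) = 4 - (22 - 130) = 4 - 1*(-108) = 4 + 108 = 112)
P(14)*(84/(-239) + 184/(-65)) + q = 14*(84/(-239) + 184/(-65)) + 112 = 14*(84*(-1/239) + 184*(-1/65)) + 112 = 14*(-84/239 - 184/65) + 112 = 14*(-49436/15535) + 112 = -692104/15535 + 112 = 1047816/15535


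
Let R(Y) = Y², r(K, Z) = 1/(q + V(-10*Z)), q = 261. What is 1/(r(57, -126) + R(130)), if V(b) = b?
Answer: 1521/25704901 ≈ 5.9172e-5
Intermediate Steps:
r(K, Z) = 1/(261 - 10*Z)
1/(r(57, -126) + R(130)) = 1/(-1/(-261 + 10*(-126)) + 130²) = 1/(-1/(-261 - 1260) + 16900) = 1/(-1/(-1521) + 16900) = 1/(-1*(-1/1521) + 16900) = 1/(1/1521 + 16900) = 1/(25704901/1521) = 1521/25704901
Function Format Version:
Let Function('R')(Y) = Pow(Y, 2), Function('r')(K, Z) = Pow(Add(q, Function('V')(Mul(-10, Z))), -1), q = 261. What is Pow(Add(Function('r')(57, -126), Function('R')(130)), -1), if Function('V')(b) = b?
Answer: Rational(1521, 25704901) ≈ 5.9172e-5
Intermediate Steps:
Function('r')(K, Z) = Pow(Add(261, Mul(-10, Z)), -1)
Pow(Add(Function('r')(57, -126), Function('R')(130)), -1) = Pow(Add(Mul(-1, Pow(Add(-261, Mul(10, -126)), -1)), Pow(130, 2)), -1) = Pow(Add(Mul(-1, Pow(Add(-261, -1260), -1)), 16900), -1) = Pow(Add(Mul(-1, Pow(-1521, -1)), 16900), -1) = Pow(Add(Mul(-1, Rational(-1, 1521)), 16900), -1) = Pow(Add(Rational(1, 1521), 16900), -1) = Pow(Rational(25704901, 1521), -1) = Rational(1521, 25704901)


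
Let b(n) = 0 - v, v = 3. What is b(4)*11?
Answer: -33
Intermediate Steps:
b(n) = -3 (b(n) = 0 - 1*3 = 0 - 3 = -3)
b(4)*11 = -3*11 = -33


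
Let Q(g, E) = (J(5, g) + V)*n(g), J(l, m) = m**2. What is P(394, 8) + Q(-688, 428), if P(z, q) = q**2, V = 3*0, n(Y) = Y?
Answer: -325660608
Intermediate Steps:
V = 0
Q(g, E) = g**3 (Q(g, E) = (g**2 + 0)*g = g**2*g = g**3)
P(394, 8) + Q(-688, 428) = 8**2 + (-688)**3 = 64 - 325660672 = -325660608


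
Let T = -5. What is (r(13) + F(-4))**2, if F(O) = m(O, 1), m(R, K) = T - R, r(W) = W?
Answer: 144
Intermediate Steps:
m(R, K) = -5 - R
F(O) = -5 - O
(r(13) + F(-4))**2 = (13 + (-5 - 1*(-4)))**2 = (13 + (-5 + 4))**2 = (13 - 1)**2 = 12**2 = 144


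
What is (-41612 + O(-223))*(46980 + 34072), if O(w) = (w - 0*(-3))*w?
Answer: 657899084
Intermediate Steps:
O(w) = w**2 (O(w) = (w - 1*0)*w = (w + 0)*w = w*w = w**2)
(-41612 + O(-223))*(46980 + 34072) = (-41612 + (-223)**2)*(46980 + 34072) = (-41612 + 49729)*81052 = 8117*81052 = 657899084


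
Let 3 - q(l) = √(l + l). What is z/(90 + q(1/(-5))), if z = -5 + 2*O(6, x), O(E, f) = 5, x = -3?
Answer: 2325/43247 + 5*I*√10/43247 ≈ 0.053761 + 0.00036561*I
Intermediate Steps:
q(l) = 3 - √2*√l (q(l) = 3 - √(l + l) = 3 - √(2*l) = 3 - √2*√l)
z = 5 (z = -5 + 2*5 = -5 + 10 = 5)
z/(90 + q(1/(-5))) = 5/(90 + (3 - √2*√(1/(-5)))) = 5/(90 + (3 - √2*√(-⅕))) = 5/(90 + (3 - √2*I*√5/5)) = 5/(90 + (3 - I*√10/5)) = 5/(93 - I*√10/5)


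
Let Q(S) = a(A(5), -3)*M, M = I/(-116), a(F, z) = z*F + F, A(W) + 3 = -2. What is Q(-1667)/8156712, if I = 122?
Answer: -305/236544648 ≈ -1.2894e-6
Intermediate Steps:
A(W) = -5 (A(W) = -3 - 2 = -5)
a(F, z) = F + F*z (a(F, z) = F*z + F = F + F*z)
M = -61/58 (M = 122/(-116) = 122*(-1/116) = -61/58 ≈ -1.0517)
Q(S) = -305/29 (Q(S) = -5*(1 - 3)*(-61/58) = -5*(-2)*(-61/58) = 10*(-61/58) = -305/29)
Q(-1667)/8156712 = -305/29/8156712 = -305/29*1/8156712 = -305/236544648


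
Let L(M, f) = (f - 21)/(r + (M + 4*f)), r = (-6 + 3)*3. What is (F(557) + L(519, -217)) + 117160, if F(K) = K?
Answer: 21071462/179 ≈ 1.1772e+5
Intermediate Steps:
r = -9 (r = -3*3 = -9)
L(M, f) = (-21 + f)/(-9 + M + 4*f) (L(M, f) = (f - 21)/(-9 + (M + 4*f)) = (-21 + f)/(-9 + M + 4*f))
(F(557) + L(519, -217)) + 117160 = (557 + (-21 - 217)/(-9 + 519 + 4*(-217))) + 117160 = (557 - 238/(-9 + 519 - 868)) + 117160 = (557 - 238/(-358)) + 117160 = (557 - 1/358*(-238)) + 117160 = (557 + 119/179) + 117160 = 99822/179 + 117160 = 21071462/179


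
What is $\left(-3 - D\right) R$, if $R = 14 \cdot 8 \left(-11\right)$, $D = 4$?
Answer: $8624$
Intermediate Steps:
$R = -1232$ ($R = 112 \left(-11\right) = -1232$)
$\left(-3 - D\right) R = \left(-3 - 4\right) \left(-1232\right) = \left(-7\right) \left(-1232\right) = 8624$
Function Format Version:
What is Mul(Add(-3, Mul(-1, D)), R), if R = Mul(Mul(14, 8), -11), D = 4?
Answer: 8624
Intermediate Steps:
R = -1232 (R = Mul(112, -11) = -1232)
Mul(Add(-3, Mul(-1, D)), R) = Mul(Add(-3, Mul(-1, 4)), -1232) = Mul(Add(-3, -4), -1232) = Mul(-7, -1232) = 8624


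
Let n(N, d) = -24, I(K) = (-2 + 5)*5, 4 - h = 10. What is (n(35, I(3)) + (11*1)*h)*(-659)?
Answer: 59310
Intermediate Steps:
h = -6 (h = 4 - 1*10 = 4 - 10 = -6)
I(K) = 15 (I(K) = 3*5 = 15)
(n(35, I(3)) + (11*1)*h)*(-659) = (-24 + (11*1)*(-6))*(-659) = (-24 + 11*(-6))*(-659) = (-24 - 66)*(-659) = -90*(-659) = 59310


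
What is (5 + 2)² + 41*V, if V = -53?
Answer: -2124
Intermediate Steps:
(5 + 2)² + 41*V = (5 + 2)² + 41*(-53) = 7² - 2173 = 49 - 2173 = -2124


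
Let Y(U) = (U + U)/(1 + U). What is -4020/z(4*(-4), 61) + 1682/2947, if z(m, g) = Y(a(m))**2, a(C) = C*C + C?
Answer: -11461576489/11316480 ≈ -1012.8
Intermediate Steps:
a(C) = C + C**2 (a(C) = C**2 + C = C + C**2)
Y(U) = 2*U/(1 + U) (Y(U) = (2*U)/(1 + U) = 2*U/(1 + U))
z(m, g) = 4*m**2*(1 + m)**2/(1 + m*(1 + m))**2 (z(m, g) = (2*(m*(1 + m))/(1 + m*(1 + m)))**2 = (2*m*(1 + m)/(1 + m*(1 + m)))**2 = 4*m**2*(1 + m)**2/(1 + m*(1 + m))**2)
-4020/z(4*(-4), 61) + 1682/2947 = -4020*(1 + (4*(-4))*(1 + 4*(-4)))**2/(1024*(1 + 4*(-4))**2) + 1682/2947 = -4020*(1 - 16*(1 - 16))**2/(1024*(1 - 16)**2) + 1682*(1/2947) = -4020*(1 - 16*(-15))**2/230400 + 1682/2947 = -4020*(1 + 240)**2/230400 + 1682/2947 = -4020/(4*256*225/241**2) + 1682/2947 = -4020/(4*256*225*(1/58081)) + 1682/2947 = -4020/230400/58081 + 1682/2947 = -4020*58081/230400 + 1682/2947 = -3891427/3840 + 1682/2947 = -11461576489/11316480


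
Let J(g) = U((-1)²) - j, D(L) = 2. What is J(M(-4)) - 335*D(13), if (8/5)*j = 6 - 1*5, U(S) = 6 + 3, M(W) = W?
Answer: -5293/8 ≈ -661.63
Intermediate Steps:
U(S) = 9
j = 5/8 (j = 5*(6 - 1*5)/8 = 5*(6 - 5)/8 = (5/8)*1 = 5/8 ≈ 0.62500)
J(g) = 67/8 (J(g) = 9 - 1*5/8 = 9 - 5/8 = 67/8)
J(M(-4)) - 335*D(13) = 67/8 - 335*2 = 67/8 - 670 = -5293/8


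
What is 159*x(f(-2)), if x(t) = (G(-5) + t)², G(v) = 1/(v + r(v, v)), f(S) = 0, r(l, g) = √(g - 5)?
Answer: 159/(5 - I*√10)² ≈ 1.9469 + 4.1045*I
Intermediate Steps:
r(l, g) = √(-5 + g)
G(v) = 1/(v + √(-5 + v))
x(t) = (t + 1/(-5 + I*√10))² (x(t) = (1/(-5 + √(-5 - 5)) + t)² = (1/(-5 + √(-10)) + t)² = (1/(-5 + I*√10) + t)² = (t + 1/(-5 + I*√10))²)
159*x(f(-2)) = 159*(0 - 1/(5 - I*√10))² = 159*(-1/(5 - I*√10))² = 159/(5 - I*√10)²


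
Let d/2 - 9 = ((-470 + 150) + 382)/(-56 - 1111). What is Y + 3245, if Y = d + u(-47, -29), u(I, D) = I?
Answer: 3752948/1167 ≈ 3215.9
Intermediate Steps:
d = 20882/1167 (d = 18 + 2*(((-470 + 150) + 382)/(-56 - 1111)) = 18 + 2*((-320 + 382)/(-1167)) = 18 + 2*(62*(-1/1167)) = 18 + 2*(-62/1167) = 18 - 124/1167 = 20882/1167 ≈ 17.894)
Y = -33967/1167 (Y = 20882/1167 - 47 = -33967/1167 ≈ -29.106)
Y + 3245 = -33967/1167 + 3245 = 3752948/1167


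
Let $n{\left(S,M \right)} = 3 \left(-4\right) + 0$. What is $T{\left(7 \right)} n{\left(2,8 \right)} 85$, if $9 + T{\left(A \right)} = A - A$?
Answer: $9180$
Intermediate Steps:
$n{\left(S,M \right)} = -12$ ($n{\left(S,M \right)} = -12 + 0 = -12$)
$T{\left(A \right)} = -9$ ($T{\left(A \right)} = -9 + \left(A - A\right) = -9 + 0 = -9$)
$T{\left(7 \right)} n{\left(2,8 \right)} 85 = \left(-9\right) \left(-12\right) 85 = 108 \cdot 85 = 9180$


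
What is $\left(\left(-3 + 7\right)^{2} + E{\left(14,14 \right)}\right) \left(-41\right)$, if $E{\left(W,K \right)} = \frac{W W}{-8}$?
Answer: $\frac{697}{2} \approx 348.5$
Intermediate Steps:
$E{\left(W,K \right)} = - \frac{W^{2}}{8}$ ($E{\left(W,K \right)} = W^{2} \left(- \frac{1}{8}\right) = - \frac{W^{2}}{8}$)
$\left(\left(-3 + 7\right)^{2} + E{\left(14,14 \right)}\right) \left(-41\right) = \left(\left(-3 + 7\right)^{2} - \frac{14^{2}}{8}\right) \left(-41\right) = \left(4^{2} - \frac{49}{2}\right) \left(-41\right) = \left(16 - \frac{49}{2}\right) \left(-41\right) = \left(- \frac{17}{2}\right) \left(-41\right) = \frac{697}{2}$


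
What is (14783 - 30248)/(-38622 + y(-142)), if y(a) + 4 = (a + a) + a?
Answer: 15465/39052 ≈ 0.39601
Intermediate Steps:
y(a) = -4 + 3*a (y(a) = -4 + ((a + a) + a) = -4 + (2*a + a) = -4 + 3*a)
(14783 - 30248)/(-38622 + y(-142)) = (14783 - 30248)/(-38622 + (-4 + 3*(-142))) = -15465/(-38622 + (-4 - 426)) = -15465/(-38622 - 430) = -15465/(-39052) = -15465*(-1/39052) = 15465/39052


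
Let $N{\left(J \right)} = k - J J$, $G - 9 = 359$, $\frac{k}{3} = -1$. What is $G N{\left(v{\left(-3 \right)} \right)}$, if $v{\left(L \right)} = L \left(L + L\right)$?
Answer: $-120336$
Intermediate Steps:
$k = -3$ ($k = 3 \left(-1\right) = -3$)
$v{\left(L \right)} = 2 L^{2}$ ($v{\left(L \right)} = L 2 L = 2 L^{2}$)
$G = 368$ ($G = 9 + 359 = 368$)
$N{\left(J \right)} = -3 - J^{2}$ ($N{\left(J \right)} = -3 - J J = -3 - J^{2}$)
$G N{\left(v{\left(-3 \right)} \right)} = 368 \left(-3 - \left(2 \left(-3\right)^{2}\right)^{2}\right) = 368 \left(-3 - \left(2 \cdot 9\right)^{2}\right) = 368 \left(-3 - 18^{2}\right) = 368 \left(-3 - 324\right) = 368 \left(-327\right) = -120336$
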